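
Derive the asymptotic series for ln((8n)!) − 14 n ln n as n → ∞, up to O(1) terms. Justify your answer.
ln((8n)!) − 14 n ln n = −6 n ln n + 8(ln 8 − 1) n + (1/2) ln(2π·8n) + O(1/n)

Stirling: ln((8n)!) = 8n ln(8n) − 8n + (1/2) ln(2π·8n) + O(1/n).
Expand 8n ln(8n) = 8n (ln n + ln 8) = 8n ln n + 8n ln 8.
Subtract 14n ln n: leading term is (8 − 14) n ln n = −6 n ln n. The next term is 8n ln 8 − 8n = 8(ln 8 − 1) n. Then the (1/2) ln(2π·8n) correction.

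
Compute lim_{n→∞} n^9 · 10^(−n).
lim = 0

Exponentials with base > 1 dominate every fixed polynomial: for any fixed c, n^c / 10^n → 0 as n → ∞ (e.g. by the ratio test, or by writing 10^n = e^(n ln 10) and noting e^(n ln 10) / n^c → ∞). Hence n^9 · 10^(−n) = n^9 / 10^n → 0.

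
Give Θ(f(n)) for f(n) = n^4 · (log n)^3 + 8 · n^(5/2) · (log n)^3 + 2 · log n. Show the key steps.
f(n) ∈ Θ(n^4 · (log n)^3)

Compare the terms by growth order. For large n, n^a · (log n)^b dominates n^a' · (log n)^b' iff a > a', or (a = a' and b > b'). Ranking the 3 terms shows the dominant one is n^4 · (log n)^3. Hence f(n) ∈ Θ(n^4 · (log n)^3).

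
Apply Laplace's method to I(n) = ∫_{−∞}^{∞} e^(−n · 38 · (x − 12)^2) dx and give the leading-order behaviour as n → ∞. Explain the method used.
I(n) = sqrt(π/(38n))

Here φ(x) = 38 · (x − 12)^2 has its unique minimum at x* = 12 with φ(x*) = 0 and φ''(x*) = 76. Laplace's method gives
  I(n) ~ e^(−n φ(x*)) · sqrt(2π / (n · φ''(x*))) = sqrt(2π / (76n)) = sqrt(π/(38n)).
This is exact: substituting u = (x − 12)·sqrt(38n) gives I(n) = (1/sqrt(38n)) ∫_{−∞}^{∞} e^(−u^2) du = sqrt(π/(38n)).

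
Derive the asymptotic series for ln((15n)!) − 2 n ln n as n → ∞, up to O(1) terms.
ln((15n)!) − 2 n ln n = 13 n ln n + 15(ln 15 − 1) n + (1/2) ln(2π·15n) + O(1/n)

Stirling: ln((15n)!) = 15n ln(15n) − 15n + (1/2) ln(2π·15n) + O(1/n).
Expand 15n ln(15n) = 15n (ln n + ln 15) = 15n ln n + 15n ln 15.
Subtract 2n ln n: leading term is (15 − 2) n ln n = 13 n ln n. The next term is 15n ln 15 − 15n = 15(ln 15 − 1) n. Then the (1/2) ln(2π·15n) correction.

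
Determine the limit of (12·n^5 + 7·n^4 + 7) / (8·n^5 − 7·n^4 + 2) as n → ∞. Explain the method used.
lim = 12/8 = 3/2

For large n the leading n^5 terms dominate both numerator and denominator. Dividing top and bottom by n^5, every other term tends to 0, leaving 12/8 = 3/2.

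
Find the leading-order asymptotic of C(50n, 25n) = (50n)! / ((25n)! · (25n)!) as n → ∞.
C(50n, 25n) ~ (4)^(25n) · sqrt(1/(π·25n))

Write N = 25n. Apply Stirling to each factorial:
  (2N)! ~ sqrt(2π·2N) · (2N/e)^(2N),
  N! ~ sqrt(2π N) · (N/e)^N,
  (1N)! ~ sqrt(2π·1N) · (1N/e)^(1N).
The exponential factors combine to (2N)^(2N) / (N^N · (1N)^(1N)) = 2^(2N)/1^(1N) = (2^2/1^1)^N = (4)^N.
The square-root prefactors combine to sqrt(2π·2N) / (sqrt(2π N)·sqrt(2π·1N)) = sqrt(2 / (2π·1·N)) = sqrt(1/(π·25n)).
Substituting N = 25n: C(50n, 25n) ~ (4)^(25n) · sqrt(1/(π·25n)).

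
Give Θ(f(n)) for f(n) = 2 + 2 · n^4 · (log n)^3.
f(n) ∈ Θ(n^4 · (log n)^3)

Compare the terms by growth order. For large n, n^a · (log n)^b dominates n^a' · (log n)^b' iff a > a', or (a = a' and b > b'). Ranking the 2 terms shows the dominant one is 2 · n^4 · (log n)^3. Hence f(n) ∈ Θ(n^4 · (log n)^3).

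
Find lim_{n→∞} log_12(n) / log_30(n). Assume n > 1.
lim = ln(30) / ln(12) = log_12(30)

Change of base: log_12(n) = ln n / ln 12 and log_30(n) = ln n / ln 30. The ratio is (ln n / ln 12) · (ln 30 / ln n) = ln 30 / ln 12, a constant independent of n. So the limit is ln 30 / ln 12 = log_12(30).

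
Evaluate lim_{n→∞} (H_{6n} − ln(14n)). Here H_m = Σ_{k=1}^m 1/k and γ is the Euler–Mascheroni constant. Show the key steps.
lim = ln(3/7) + γ

By Euler-Maclaurin, H_m = ln m + γ + O(1/m). So
  H_{6n} − ln(14n) = ln(6n) + γ − ln(14n) + O(1/n)
                       = ln(6/14) + γ + O(1/n).
Hence the limit is ln(6/14) + γ (= ln(3/7)).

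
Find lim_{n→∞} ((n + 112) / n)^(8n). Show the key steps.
lim = e^896

Rewrite as (1 + 112/n)^(8n). By the standard limit (1 + x/n)^n → e^x, we have (1 + 112/n)^n → e^112, and raising to the 8th power gives e^896.
More precisely, ln[(1 + 112/n)^(8n)] = 8n · ln(1 + 112/n) = 8n · (112/n + O(1/n^2)) = 896 + O(1/n) → 896.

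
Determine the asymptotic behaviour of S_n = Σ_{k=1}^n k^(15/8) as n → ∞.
S_n ~ (8/23) · n^(23/8)

Integral comparison: Σ_{k=1}^n k^(15/8) = ∫_0^n x^(15/8) dx + O(n^(15/8)). The integral is n^(1 + 15/8) / (1 + 15/8) = n^((15+8)/8) / ((15+8)/8) = (8/23) · n^(23/8).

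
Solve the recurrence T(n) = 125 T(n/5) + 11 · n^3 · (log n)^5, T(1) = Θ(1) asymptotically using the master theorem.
T(n) = Θ(n^3 · (log n)^6)

Here log_5 125 = 3 and f(n) = 11 · n^3 · (log n)^5 = Θ(n^(log_5 125) · (log n)^5). This is the extended Case 2 of the master theorem (f matches the critical exponent up to log factors), giving T(n) = Θ(n^(log_5 125) · (log n)^(5+1)) = Θ(n^3 · (log n)^6).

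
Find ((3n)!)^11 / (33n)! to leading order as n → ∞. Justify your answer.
((3n)!)^11/(33n)! ~ ((2π·3n)^(10/2) / sqrt(11)) · 11^(−11·3n)  →  0

Write N = 3n. Stirling: N! ~ sqrt(2π N)(N/e)^N and (11N)! ~ sqrt(2π·11N)·(11N/e)^(11N).
  (N!)^11/(11N)! ~ (2π N)^(11/2) (N/e)^(11N) / [sqrt(2π·11N) (11N/e)^(11N)]
     = (2π N)^(11/2) / sqrt(2π·11N) · (N/(11N))^(11N)
     = (2π N)^((11−1)/2) / sqrt(11) · 11^(−11N).
Since 11^11 > 1, the factor 11^(−11N) decays exponentially, so the ratio → 0. Substituting N = 3n gives the stated form.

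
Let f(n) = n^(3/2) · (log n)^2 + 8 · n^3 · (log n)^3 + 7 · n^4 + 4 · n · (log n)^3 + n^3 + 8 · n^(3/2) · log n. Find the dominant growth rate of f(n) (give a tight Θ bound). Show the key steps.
f(n) ∈ Θ(n^4)

Compare the terms by growth order. For large n, n^a · (log n)^b dominates n^a' · (log n)^b' iff a > a', or (a = a' and b > b'). Ranking the 6 terms shows the dominant one is 7 · n^4. Hence f(n) ∈ Θ(n^4).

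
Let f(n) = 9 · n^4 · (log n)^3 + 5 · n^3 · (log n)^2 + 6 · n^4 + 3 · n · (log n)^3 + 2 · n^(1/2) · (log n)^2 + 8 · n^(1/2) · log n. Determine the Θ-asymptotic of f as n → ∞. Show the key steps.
f(n) ∈ Θ(n^4 · (log n)^3)

Compare the terms by growth order. For large n, n^a · (log n)^b dominates n^a' · (log n)^b' iff a > a', or (a = a' and b > b'). Ranking the 6 terms shows the dominant one is 9 · n^4 · (log n)^3. Hence f(n) ∈ Θ(n^4 · (log n)^3).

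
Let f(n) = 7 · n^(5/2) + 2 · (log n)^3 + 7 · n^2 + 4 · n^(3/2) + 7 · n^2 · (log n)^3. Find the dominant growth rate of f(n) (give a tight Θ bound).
f(n) ∈ Θ(n^(5/2))

Compare the terms by growth order. For large n, n^a · (log n)^b dominates n^a' · (log n)^b' iff a > a', or (a = a' and b > b'). Ranking the 5 terms shows the dominant one is 7 · n^(5/2). Hence f(n) ∈ Θ(n^(5/2)).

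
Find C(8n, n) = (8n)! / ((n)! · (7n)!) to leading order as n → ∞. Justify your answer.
C(8n, n) ~ (16777216/823543)^(n) · sqrt(4/(7π·n))

Write N = n. Apply Stirling to each factorial:
  (8N)! ~ sqrt(2π·8N) · (8N/e)^(8N),
  N! ~ sqrt(2π N) · (N/e)^N,
  (7N)! ~ sqrt(2π·7N) · (7N/e)^(7N).
The exponential factors combine to (8N)^(8N) / (N^N · (7N)^(7N)) = 8^(8N)/7^(7N) = (8^8/7^7)^N = (16777216/823543)^N.
The square-root prefactors combine to sqrt(2π·8N) / (sqrt(2π N)·sqrt(2π·7N)) = sqrt(8 / (2π·7·N)) = sqrt(4/(7π·n)).
Substituting N = n: C(8n, n) ~ (16777216/823543)^(n) · sqrt(4/(7π·n)).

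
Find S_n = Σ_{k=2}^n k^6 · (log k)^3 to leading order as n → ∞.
S_n ~ n^7 · (log n)^3 / 7

By integral comparison, S_n = ∫_1^n x^6 · (log x)^3 dx + O(n^6 · (log n)^3). For the integral, the leading term of ∫_1^n x^6 (log x)^3 dx is n^7/7 · (log n)^3 (by repeated integration by parts; each step lowers the log-exponent and produces a relatively O(1/log n) correction). Hence S_n ~ n^7 · (log n)^3 / 7.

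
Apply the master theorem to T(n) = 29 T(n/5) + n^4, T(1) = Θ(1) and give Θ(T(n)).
T(n) = Θ(n^4)

log_5 29 ≈ 2.092. f(n) = n^4 dominates n^(log_5 29) since 4 > 2.092, and the regularity condition a·f(n/b) = 29·(n/5)^4 = (29/625)·n^4 ≤ c·f(n) holds with c = 29/625 ≈ 0.0464 < 1. So this is Case 3: T(n) = Θ(f(n)) = Θ(n^4).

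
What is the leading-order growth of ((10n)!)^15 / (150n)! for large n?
((10n)!)^15/(150n)! ~ ((2π·10n)^(14/2) / sqrt(15)) · 15^(−15·10n)  →  0

Write N = 10n. Stirling: N! ~ sqrt(2π N)(N/e)^N and (15N)! ~ sqrt(2π·15N)·(15N/e)^(15N).
  (N!)^15/(15N)! ~ (2π N)^(15/2) (N/e)^(15N) / [sqrt(2π·15N) (15N/e)^(15N)]
     = (2π N)^(15/2) / sqrt(2π·15N) · (N/(15N))^(15N)
     = (2π N)^((15−1)/2) / sqrt(15) · 15^(−15N).
Since 15^15 > 1, the factor 15^(−15N) decays exponentially, so the ratio → 0. Substituting N = 10n gives the stated form.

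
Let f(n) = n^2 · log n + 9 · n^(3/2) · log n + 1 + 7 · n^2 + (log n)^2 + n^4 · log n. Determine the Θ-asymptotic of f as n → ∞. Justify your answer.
f(n) ∈ Θ(n^4 · log n)

Compare the terms by growth order. For large n, n^a · (log n)^b dominates n^a' · (log n)^b' iff a > a', or (a = a' and b > b'). Ranking the 6 terms shows the dominant one is n^4 · log n. Hence f(n) ∈ Θ(n^4 · log n).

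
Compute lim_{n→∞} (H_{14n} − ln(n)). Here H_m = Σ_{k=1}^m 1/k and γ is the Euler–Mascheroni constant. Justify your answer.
lim = ln 14 + γ

By Euler-Maclaurin, H_m = ln m + γ + O(1/m). So
  H_{14n} − ln(n) = ln(14n) + γ − ln(n) + O(1/n)
                       = ln(14/1) + γ + O(1/n).
Hence the limit is ln(14/1) + γ.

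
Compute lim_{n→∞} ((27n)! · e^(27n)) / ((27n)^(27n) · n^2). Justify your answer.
lim = 0

Stirling: (27n)! ~ sqrt(2π·27n) · (27n/e)^(27n). Hence
  (27n)! · e^(27n) / (27n)^(27n) ~ sqrt(2π·27n).
Dividing by n^2: sqrt(2π·27n) / n^2 = sqrt(2π·27) · n^((1−4)/2), so the expression behaves like sqrt(2π·27) · n^((1−4)/2) → 0.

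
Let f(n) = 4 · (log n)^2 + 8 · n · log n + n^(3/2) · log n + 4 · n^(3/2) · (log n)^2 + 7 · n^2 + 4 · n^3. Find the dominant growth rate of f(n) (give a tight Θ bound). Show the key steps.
f(n) ∈ Θ(n^3)

Compare the terms by growth order. For large n, n^a · (log n)^b dominates n^a' · (log n)^b' iff a > a', or (a = a' and b > b'). Ranking the 6 terms shows the dominant one is 4 · n^3. Hence f(n) ∈ Θ(n^3).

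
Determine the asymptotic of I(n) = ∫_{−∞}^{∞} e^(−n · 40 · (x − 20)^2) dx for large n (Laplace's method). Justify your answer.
I(n) = sqrt(π/(40n))

Here φ(x) = 40 · (x − 20)^2 has its unique minimum at x* = 20 with φ(x*) = 0 and φ''(x*) = 80. Laplace's method gives
  I(n) ~ e^(−n φ(x*)) · sqrt(2π / (n · φ''(x*))) = sqrt(2π / (80n)) = sqrt(π/(40n)).
This is exact: substituting u = (x − 20)·sqrt(40n) gives I(n) = (1/sqrt(40n)) ∫_{−∞}^{∞} e^(−u^2) du = sqrt(π/(40n)).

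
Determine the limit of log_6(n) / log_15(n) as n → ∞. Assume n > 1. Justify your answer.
lim = ln(15) / ln(6) = log_6(15)

Change of base: log_6(n) = ln n / ln 6 and log_15(n) = ln n / ln 15. The ratio is (ln n / ln 6) · (ln 15 / ln n) = ln 15 / ln 6, a constant independent of n. So the limit is ln 15 / ln 6 = log_6(15).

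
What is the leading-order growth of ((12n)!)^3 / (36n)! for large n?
((12n)!)^3/(36n)! ~ ((2π·12n)^(2/2) / sqrt(3)) · 3^(−3·12n)  →  0

Write N = 12n. Stirling: N! ~ sqrt(2π N)(N/e)^N and (3N)! ~ sqrt(2π·3N)·(3N/e)^(3N).
  (N!)^3/(3N)! ~ (2π N)^(3/2) (N/e)^(3N) / [sqrt(2π·3N) (3N/e)^(3N)]
     = (2π N)^(3/2) / sqrt(2π·3N) · (N/(3N))^(3N)
     = (2π N)^((3−1)/2) / sqrt(3) · 3^(−3N).
Since 3^3 > 1, the factor 3^(−3N) decays exponentially, so the ratio → 0. Substituting N = 12n gives the stated form.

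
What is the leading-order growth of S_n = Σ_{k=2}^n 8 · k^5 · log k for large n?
S_n ~ 4 · n^6 log n / 3 − 2 · n^6 / 9

By integral comparison, S_n = ∫_1^n 8 · x^5 · log x dx + O(n^5 · log n). For the integral, ∫ x^5 log x dx = n^6 log n / 6 − n^6/36 (integration by parts). Hence S_n ~ 4 · n^6 log n / 3 − 2 · n^6 / 9.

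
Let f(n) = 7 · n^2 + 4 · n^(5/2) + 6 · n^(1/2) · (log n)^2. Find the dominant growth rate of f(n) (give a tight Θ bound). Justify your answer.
f(n) ∈ Θ(n^(5/2))

Compare the terms by growth order. For large n, n^a · (log n)^b dominates n^a' · (log n)^b' iff a > a', or (a = a' and b > b'). Ranking the 3 terms shows the dominant one is 4 · n^(5/2). Hence f(n) ∈ Θ(n^(5/2)).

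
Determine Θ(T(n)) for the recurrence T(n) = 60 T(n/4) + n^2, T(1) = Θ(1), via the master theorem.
T(n) = Θ(n^(log_4 60))

Master theorem: compare f(n) = n^2 to n^(log_4 60) where log_4 60 ≈ 2.953. Since 2 < log_4 60, we have f(n) = O(n^(log_4 60 − ε)) for some ε > 0 — Case 1. Hence T(n) = Θ(n^(log_4 60)).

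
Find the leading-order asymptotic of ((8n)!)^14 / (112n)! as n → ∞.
((8n)!)^14/(112n)! ~ ((2π·8n)^(13/2) / sqrt(14)) · 14^(−14·8n)  →  0

Write N = 8n. Stirling: N! ~ sqrt(2π N)(N/e)^N and (14N)! ~ sqrt(2π·14N)·(14N/e)^(14N).
  (N!)^14/(14N)! ~ (2π N)^(14/2) (N/e)^(14N) / [sqrt(2π·14N) (14N/e)^(14N)]
     = (2π N)^(14/2) / sqrt(2π·14N) · (N/(14N))^(14N)
     = (2π N)^((14−1)/2) / sqrt(14) · 14^(−14N).
Since 14^14 > 1, the factor 14^(−14N) decays exponentially, so the ratio → 0. Substituting N = 8n gives the stated form.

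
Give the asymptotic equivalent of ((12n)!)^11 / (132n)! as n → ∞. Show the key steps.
((12n)!)^11/(132n)! ~ ((2π·12n)^(10/2) / sqrt(11)) · 11^(−11·12n)  →  0

Write N = 12n. Stirling: N! ~ sqrt(2π N)(N/e)^N and (11N)! ~ sqrt(2π·11N)·(11N/e)^(11N).
  (N!)^11/(11N)! ~ (2π N)^(11/2) (N/e)^(11N) / [sqrt(2π·11N) (11N/e)^(11N)]
     = (2π N)^(11/2) / sqrt(2π·11N) · (N/(11N))^(11N)
     = (2π N)^((11−1)/2) / sqrt(11) · 11^(−11N).
Since 11^11 > 1, the factor 11^(−11N) decays exponentially, so the ratio → 0. Substituting N = 12n gives the stated form.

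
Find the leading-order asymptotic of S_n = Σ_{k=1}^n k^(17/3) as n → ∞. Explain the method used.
S_n ~ (3/20) · n^(20/3)

Integral comparison: Σ_{k=1}^n k^(17/3) = ∫_0^n x^(17/3) dx + O(n^(17/3)). The integral is n^(1 + 17/3) / (1 + 17/3) = n^((17+3)/3) / ((17+3)/3) = (3/20) · n^(20/3).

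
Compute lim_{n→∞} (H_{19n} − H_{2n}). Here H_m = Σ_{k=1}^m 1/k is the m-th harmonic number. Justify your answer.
lim = ln(19/2)

Euler-Maclaurin gives H_m = ln m + γ + 1/(2m) + O(1/m^2). The γ and O(1/m) terms cancel in the difference:
  H_{19n} − H_{2n} = ln(19n) − ln(2n) + O(1/n) = ln(19/2) + O(1/n).
Hence the limit is ln(19/2).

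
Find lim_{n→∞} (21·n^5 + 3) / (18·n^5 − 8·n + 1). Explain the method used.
lim = 21/18 = 7/6

For large n the leading n^5 terms dominate both numerator and denominator. Dividing top and bottom by n^5, every other term tends to 0, leaving 21/18 = 7/6.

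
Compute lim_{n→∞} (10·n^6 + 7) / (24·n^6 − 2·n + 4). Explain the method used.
lim = 10/24 = 5/12

For large n the leading n^6 terms dominate both numerator and denominator. Dividing top and bottom by n^6, every other term tends to 0, leaving 10/24 = 5/12.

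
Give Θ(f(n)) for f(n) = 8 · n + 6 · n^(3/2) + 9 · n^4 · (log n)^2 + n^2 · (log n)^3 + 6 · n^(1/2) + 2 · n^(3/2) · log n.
f(n) ∈ Θ(n^4 · (log n)^2)

Compare the terms by growth order. For large n, n^a · (log n)^b dominates n^a' · (log n)^b' iff a > a', or (a = a' and b > b'). Ranking the 6 terms shows the dominant one is 9 · n^4 · (log n)^2. Hence f(n) ∈ Θ(n^4 · (log n)^2).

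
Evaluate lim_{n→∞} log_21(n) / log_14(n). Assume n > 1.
lim = ln(14) / ln(21) = log_21(14)

Change of base: log_21(n) = ln n / ln 21 and log_14(n) = ln n / ln 14. The ratio is (ln n / ln 21) · (ln 14 / ln n) = ln 14 / ln 21, a constant independent of n. So the limit is ln 14 / ln 21 = log_21(14).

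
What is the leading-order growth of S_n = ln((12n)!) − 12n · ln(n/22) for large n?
S_n ~ 12n · (ln 264 − 1) + O(ln n)

Stirling: ln((12n)!) = 12n ln(12n) − 12n + O(ln n).
  S_n = 12n ln(12n) − 12n − 12n ln(n/22) + O(ln n)
      = 12n ln(12n) − 12n ln n + 12n ln 22 − 12n + O(ln n)
      = 12n ln 12 + 12n ln 22 − 12n + O(ln n)
      = 12n (ln 264 − 1) + O(ln n).
Numerically ln(264) − 1 ≈ 4.5759.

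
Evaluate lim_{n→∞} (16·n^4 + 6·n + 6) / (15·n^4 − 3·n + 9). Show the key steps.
lim = 16/15

For large n the leading n^4 terms dominate both numerator and denominator. Dividing top and bottom by n^4, every other term tends to 0, leaving 16/15.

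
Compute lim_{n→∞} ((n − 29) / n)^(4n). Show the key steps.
lim = e^(−116)

Rewrite as (1 − 29/n)^(4n). By the standard limit (1 + x/n)^n → e^x, we have (1 − 29/n)^n → e^(−29), and raising to the 4th power gives e^(−116).
More precisely, ln[(1 − 29/n)^(4n)] = 4n · ln(1 − 29/n) = 4n · (-29/n + O(1/n^2)) = -116 + O(1/n) → -116.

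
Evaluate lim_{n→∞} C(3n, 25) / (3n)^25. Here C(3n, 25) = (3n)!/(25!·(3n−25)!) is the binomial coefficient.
lim = 1/25! = 1/15511210043330985984000000

With N = 3n → ∞: C(N, 25) / N^25 = [N(N−1)…(N−24)] / (25! · N^25) = (1/25!) · 1 · (1 − 1/(3n)) · … · (1 − 24/(3n)). Each factor → 1 as N → ∞, so the limit is 1/25! = 1/15511210043330985984000000.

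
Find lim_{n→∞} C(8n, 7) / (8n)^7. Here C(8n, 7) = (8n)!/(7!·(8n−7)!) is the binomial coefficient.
lim = 1/7! = 1/5040

With N = 8n → ∞: C(N, 7) / N^7 = [N(N−1)…(N−6)] / (7! · N^7) = (1/7!) · 1 · (1 − 1/(8n)) · … · (1 − 6/(8n)). Each factor → 1 as N → ∞, so the limit is 1/7! = 1/5040.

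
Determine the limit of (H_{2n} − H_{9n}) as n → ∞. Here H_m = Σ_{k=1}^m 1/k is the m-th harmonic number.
lim = ln(2/9)

Euler-Maclaurin gives H_m = ln m + γ + 1/(2m) + O(1/m^2). The γ and O(1/m) terms cancel in the difference:
  H_{2n} − H_{9n} = ln(2n) − ln(9n) + O(1/n) = ln(2/9) + O(1/n).
Hence the limit is ln(2/9).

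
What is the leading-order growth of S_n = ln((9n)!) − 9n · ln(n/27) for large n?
S_n ~ 9n · (ln 243 − 1) + O(ln n)

Stirling: ln((9n)!) = 9n ln(9n) − 9n + O(ln n).
  S_n = 9n ln(9n) − 9n − 9n ln(n/27) + O(ln n)
      = 9n ln(9n) − 9n ln n + 9n ln 27 − 9n + O(ln n)
      = 9n ln 9 + 9n ln 27 − 9n + O(ln n)
      = 9n (ln 243 − 1) + O(ln n).
Numerically ln(243) − 1 ≈ 4.4931.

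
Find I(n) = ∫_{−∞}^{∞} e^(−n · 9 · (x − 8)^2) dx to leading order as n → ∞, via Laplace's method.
I(n) = sqrt(π/(9n))

Here φ(x) = 9 · (x − 8)^2 has its unique minimum at x* = 8 with φ(x*) = 0 and φ''(x*) = 18. Laplace's method gives
  I(n) ~ e^(−n φ(x*)) · sqrt(2π / (n · φ''(x*))) = sqrt(2π / (18n)) = sqrt(π/(9n)).
This is exact: substituting u = (x − 8)·sqrt(9n) gives I(n) = (1/sqrt(9n)) ∫_{−∞}^{∞} e^(−u^2) du = sqrt(π/(9n)).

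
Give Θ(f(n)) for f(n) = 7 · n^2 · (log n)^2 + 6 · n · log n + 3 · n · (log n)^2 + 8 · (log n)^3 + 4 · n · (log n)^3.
f(n) ∈ Θ(n^2 · (log n)^2)

Compare the terms by growth order. For large n, n^a · (log n)^b dominates n^a' · (log n)^b' iff a > a', or (a = a' and b > b'). Ranking the 5 terms shows the dominant one is 7 · n^2 · (log n)^2. Hence f(n) ∈ Θ(n^2 · (log n)^2).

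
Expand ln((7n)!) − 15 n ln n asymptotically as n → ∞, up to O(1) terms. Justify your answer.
ln((7n)!) − 15 n ln n = −8 n ln n + 7(ln 7 − 1) n + (1/2) ln(2π·7n) + O(1/n)

Stirling: ln((7n)!) = 7n ln(7n) − 7n + (1/2) ln(2π·7n) + O(1/n).
Expand 7n ln(7n) = 7n (ln n + ln 7) = 7n ln n + 7n ln 7.
Subtract 15n ln n: leading term is (7 − 15) n ln n = −8 n ln n. The next term is 7n ln 7 − 7n = 7(ln 7 − 1) n. Then the (1/2) ln(2π·7n) correction.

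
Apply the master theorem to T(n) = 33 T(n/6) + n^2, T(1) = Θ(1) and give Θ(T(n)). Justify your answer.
T(n) = Θ(n^2)

log_6 33 ≈ 1.951. f(n) = n^2 dominates n^(log_6 33) since 2 > 1.951, and the regularity condition a·f(n/b) = 33·(n/6)^2 = (33/36)·n^2 ≤ c·f(n) holds with c = 33/36 ≈ 0.917 < 1. So this is Case 3: T(n) = Θ(f(n)) = Θ(n^2).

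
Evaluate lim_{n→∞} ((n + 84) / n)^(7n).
lim = e^588

Rewrite as (1 + 84/n)^(7n). By the standard limit (1 + x/n)^n → e^x, we have (1 + 84/n)^n → e^84, and raising to the 7th power gives e^588.
More precisely, ln[(1 + 84/n)^(7n)] = 7n · ln(1 + 84/n) = 7n · (84/n + O(1/n^2)) = 588 + O(1/n) → 588.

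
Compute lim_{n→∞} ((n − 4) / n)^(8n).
lim = e^(−32)

Rewrite as (1 − 4/n)^(8n). By the standard limit (1 + x/n)^n → e^x, we have (1 − 4/n)^n → e^(−4), and raising to the 8th power gives e^(−32).
More precisely, ln[(1 − 4/n)^(8n)] = 8n · ln(1 − 4/n) = 8n · (-4/n + O(1/n^2)) = -32 + O(1/n) → -32.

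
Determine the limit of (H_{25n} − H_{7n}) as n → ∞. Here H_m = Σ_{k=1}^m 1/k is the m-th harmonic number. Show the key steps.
lim = ln(25/7)

Euler-Maclaurin gives H_m = ln m + γ + 1/(2m) + O(1/m^2). The γ and O(1/m) terms cancel in the difference:
  H_{25n} − H_{7n} = ln(25n) − ln(7n) + O(1/n) = ln(25/7) + O(1/n).
Hence the limit is ln(25/7).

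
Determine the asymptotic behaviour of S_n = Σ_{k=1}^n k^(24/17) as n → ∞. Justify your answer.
S_n ~ (17/41) · n^(41/17)

Integral comparison: Σ_{k=1}^n k^(24/17) = ∫_0^n x^(24/17) dx + O(n^(24/17)). The integral is n^(1 + 24/17) / (1 + 24/17) = n^((24+17)/17) / ((24+17)/17) = (17/41) · n^(41/17).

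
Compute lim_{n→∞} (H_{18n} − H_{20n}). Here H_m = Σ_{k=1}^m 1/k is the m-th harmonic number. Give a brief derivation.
lim = ln(18/20) = ln(9/10)

Euler-Maclaurin gives H_m = ln m + γ + 1/(2m) + O(1/m^2). The γ and O(1/m) terms cancel in the difference:
  H_{18n} − H_{20n} = ln(18n) − ln(20n) + O(1/n) = ln(18/20) + O(1/n).
Hence the limit is ln(18/20) = ln(9/10).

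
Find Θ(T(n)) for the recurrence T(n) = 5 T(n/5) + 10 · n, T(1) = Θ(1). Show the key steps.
T(n) = Θ(n log n)

log_5 5 = 1, and f(n) = 10 · n = Θ(n^(log_5 5)). This is Case 2 of the master theorem: T(n) = Θ(f(n) · log n) = Θ(n log n).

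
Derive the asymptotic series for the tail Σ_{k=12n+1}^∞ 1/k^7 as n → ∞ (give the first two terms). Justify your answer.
Σ_{k>12n} 1/k^7 = 1/(6 · (12n)^6) − 1/(2 · (12n)^7) + O(1/(12n)^8)

Compare to the integral: ∫_{12n}^∞ x^(−7) dx = [−x^(−6)/6]_{12n}^∞ = 1/((7−1)·(12n)^6). The Euler-Maclaurin correction adds −f(12n)/2 = −1/(2·(12n)^7). Euler-Maclaurin then gives
  Σ_{k>12n} 1/k^7 = ∫_{12n}^∞ dx/x^7 − 1/(2·(12n)^7) + O(1/(12n)^8).
(Equivalently this is ζ(7) − Σ_{k≤12n} 1/k^7.)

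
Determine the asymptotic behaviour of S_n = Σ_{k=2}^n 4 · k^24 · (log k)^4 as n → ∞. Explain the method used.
S_n ~ 4 · n^25 · (log n)^4 / 25

By integral comparison, S_n = ∫_1^n 4 · x^24 · (log x)^4 dx + O(n^24 · (log n)^4). For the integral, the leading term of ∫_1^n x^24 (log x)^4 dx is n^25/25 · (log n)^4 (by repeated integration by parts; each step lowers the log-exponent and produces a relatively O(1/log n) correction). Hence S_n ~ 4 · n^25 · (log n)^4 / 25.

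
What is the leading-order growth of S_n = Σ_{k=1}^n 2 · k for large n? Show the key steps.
S_n ~ n^2

By integral comparison (Euler-Maclaurin), Σ_{k=1}^n 2 · k = 2 · ∫_0^n x^1 dx + O(n) = 2 · n^2/2 = n^2 + O(n). (Equivalently, Faulhaber's formula gives the same leading term.)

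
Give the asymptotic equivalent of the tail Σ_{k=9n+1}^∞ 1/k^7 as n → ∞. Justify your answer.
Σ_{k>9n} 1/k^7 ~ 1/(6 · (9n)^6)

Compare to the integral: ∫_{9n}^∞ x^(−7) dx = [−x^(−6)/6]_{9n}^∞ = 1/((7−1)·(9n)^6). Euler-Maclaurin then gives
  Σ_{k>9n} 1/k^7 = ∫_{9n}^∞ dx/x^7 − 1/(2·(9n)^7) + O(1/(9n)^8).
(Equivalently this is ζ(7) − Σ_{k≤9n} 1/k^7.)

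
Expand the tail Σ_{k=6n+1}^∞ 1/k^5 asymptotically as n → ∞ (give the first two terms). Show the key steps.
Σ_{k>6n} 1/k^5 = 1/(4 · (6n)^4) − 1/(2 · (6n)^5) + O(1/(6n)^6)

Compare to the integral: ∫_{6n}^∞ x^(−5) dx = [−x^(−4)/4]_{6n}^∞ = 1/((5−1)·(6n)^4). The Euler-Maclaurin correction adds −f(6n)/2 = −1/(2·(6n)^5). Euler-Maclaurin then gives
  Σ_{k>6n} 1/k^5 = ∫_{6n}^∞ dx/x^5 − 1/(2·(6n)^5) + O(1/(6n)^6).
(Equivalently this is ζ(5) − Σ_{k≤6n} 1/k^5.)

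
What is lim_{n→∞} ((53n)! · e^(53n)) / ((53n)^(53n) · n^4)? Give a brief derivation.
lim = 0

Stirling: (53n)! ~ sqrt(2π·53n) · (53n/e)^(53n). Hence
  (53n)! · e^(53n) / (53n)^(53n) ~ sqrt(2π·53n).
Dividing by n^4: sqrt(2π·53n) / n^4 = sqrt(2π·53) · n^((1−8)/2), so the expression behaves like sqrt(2π·53) · n^((1−8)/2) → 0.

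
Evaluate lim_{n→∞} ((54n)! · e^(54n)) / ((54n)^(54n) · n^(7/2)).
lim = 0

Stirling: (54n)! ~ sqrt(2π·54n) · (54n/e)^(54n). Hence
  (54n)! · e^(54n) / (54n)^(54n) ~ sqrt(2π·54n).
Dividing by n^(7/2): sqrt(2π·54n) / n^(7/2) = sqrt(2π·54) · n^((1−7)/2), so the expression behaves like sqrt(2π·54) · n^((1−7)/2) → 0.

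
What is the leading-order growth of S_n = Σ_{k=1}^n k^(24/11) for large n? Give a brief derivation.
S_n ~ (11/35) · n^(35/11)

Integral comparison: Σ_{k=1}^n k^(24/11) = ∫_0^n x^(24/11) dx + O(n^(24/11)). The integral is n^(1 + 24/11) / (1 + 24/11) = n^((24+11)/11) / ((24+11)/11) = (11/35) · n^(35/11).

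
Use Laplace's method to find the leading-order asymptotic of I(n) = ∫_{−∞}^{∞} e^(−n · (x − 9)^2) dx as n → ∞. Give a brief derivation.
I(n) = sqrt(π/n)

Here φ(x) = (x − 9)^2 has its unique minimum at x* = 9 with φ(x*) = 0 and φ''(x*) = 2. Laplace's method gives
  I(n) ~ e^(−n φ(x*)) · sqrt(2π / (n · φ''(x*))) = sqrt(2π / (2n)) = sqrt(π/n).
This is exact: substituting u = (x − 9)·sqrt(n) gives I(n) = (1/sqrt(n)) ∫_{−∞}^{∞} e^(−u^2) du = sqrt(π/n).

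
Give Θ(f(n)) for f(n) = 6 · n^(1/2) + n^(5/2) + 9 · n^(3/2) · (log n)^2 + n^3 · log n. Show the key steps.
f(n) ∈ Θ(n^3 · log n)

Compare the terms by growth order. For large n, n^a · (log n)^b dominates n^a' · (log n)^b' iff a > a', or (a = a' and b > b'). Ranking the 4 terms shows the dominant one is n^3 · log n. Hence f(n) ∈ Θ(n^3 · log n).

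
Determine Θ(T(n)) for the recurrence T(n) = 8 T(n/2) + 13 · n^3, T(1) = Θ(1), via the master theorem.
T(n) = Θ(n^3 log n)

log_2 8 = 3, and f(n) = 13 · n^3 = Θ(n^(log_2 8)). This is Case 2 of the master theorem: T(n) = Θ(f(n) · log n) = Θ(n^3 log n).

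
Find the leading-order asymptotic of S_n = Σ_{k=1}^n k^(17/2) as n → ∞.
S_n ~ (2/19) · n^(19/2)

Integral comparison: Σ_{k=1}^n k^(17/2) = ∫_0^n x^(17/2) dx + O(n^(17/2)). The integral is n^(1 + 17/2) / (1 + 17/2) = n^((17+2)/2) / ((17+2)/2) = (2/19) · n^(19/2).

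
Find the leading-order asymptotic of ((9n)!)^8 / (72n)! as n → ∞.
((9n)!)^8/(72n)! ~ ((2π·9n)^(7/2) / sqrt(8)) · 8^(−8·9n)  →  0

Write N = 9n. Stirling: N! ~ sqrt(2π N)(N/e)^N and (8N)! ~ sqrt(2π·8N)·(8N/e)^(8N).
  (N!)^8/(8N)! ~ (2π N)^(8/2) (N/e)^(8N) / [sqrt(2π·8N) (8N/e)^(8N)]
     = (2π N)^(8/2) / sqrt(2π·8N) · (N/(8N))^(8N)
     = (2π N)^((8−1)/2) / sqrt(8) · 8^(−8N).
Since 8^8 > 1, the factor 8^(−8N) decays exponentially, so the ratio → 0. Substituting N = 9n gives the stated form.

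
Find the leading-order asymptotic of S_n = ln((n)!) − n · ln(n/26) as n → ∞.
S_n ~ n · (ln 26 − 1) + O(ln n)

Stirling: ln((n)!) = n ln(n) − n + O(ln n).
  S_n = n ln(n) − n − n ln(n/26) + O(ln n)
      = n ln(n) − n ln n + n ln 26 − n + O(ln n)
      = n ln 26 − n + O(ln n)
      = n (ln 26 − 1) + O(ln n).
Numerically ln(26) − 1 ≈ 2.2581.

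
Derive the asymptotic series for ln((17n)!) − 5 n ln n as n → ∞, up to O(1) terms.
ln((17n)!) − 5 n ln n = 12 n ln n + 17(ln 17 − 1) n + (1/2) ln(2π·17n) + O(1/n)

Stirling: ln((17n)!) = 17n ln(17n) − 17n + (1/2) ln(2π·17n) + O(1/n).
Expand 17n ln(17n) = 17n (ln n + ln 17) = 17n ln n + 17n ln 17.
Subtract 5n ln n: leading term is (17 − 5) n ln n = 12 n ln n. The next term is 17n ln 17 − 17n = 17(ln 17 − 1) n. Then the (1/2) ln(2π·17n) correction.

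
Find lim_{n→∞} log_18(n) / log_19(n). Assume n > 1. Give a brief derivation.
lim = ln(19) / ln(18) = log_18(19)

Change of base: log_18(n) = ln n / ln 18 and log_19(n) = ln n / ln 19. The ratio is (ln n / ln 18) · (ln 19 / ln n) = ln 19 / ln 18, a constant independent of n. So the limit is ln 19 / ln 18 = log_18(19).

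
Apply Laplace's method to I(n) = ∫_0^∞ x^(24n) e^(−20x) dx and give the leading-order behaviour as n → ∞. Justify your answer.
I(n) ~ (sqrt(2π·24n) / 20) · (24n/(20e))^(24n)

Write the integrand as exp(24n ln x − 20x) and set f(x) = 24n ln x − 20x. Then f'(x) = 24n/x − 20 = 0 at x* = 24n/20, and f''(x*) = −24n/x*^2 = −20^2/(24n). Laplace's method (interior maximum) gives
  I(n) ~ e^(f(x*)) · sqrt(2π / |f''(x*)|)
        = exp(24n ln(24n/20) − 24n) · sqrt(2π · 24n / 20^2)
        = (24n/20)^(24n) e^(−24n) · sqrt(2π·24n) / 20
        = (sqrt(2π·24n) / 20) · (24n/(20e))^(24n).
This matches Γ(24n+1)/20^(24n+1) with Stirling applied to Γ.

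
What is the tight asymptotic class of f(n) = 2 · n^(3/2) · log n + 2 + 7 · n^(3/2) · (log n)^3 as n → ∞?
f(n) ∈ Θ(n^(3/2) · (log n)^3)

Compare the terms by growth order. For large n, n^a · (log n)^b dominates n^a' · (log n)^b' iff a > a', or (a = a' and b > b'). Ranking the 3 terms shows the dominant one is 7 · n^(3/2) · (log n)^3. Hence f(n) ∈ Θ(n^(3/2) · (log n)^3).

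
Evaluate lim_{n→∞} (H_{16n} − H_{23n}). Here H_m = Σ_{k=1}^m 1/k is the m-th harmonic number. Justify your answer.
lim = ln(16/23)

Euler-Maclaurin gives H_m = ln m + γ + 1/(2m) + O(1/m^2). The γ and O(1/m) terms cancel in the difference:
  H_{16n} − H_{23n} = ln(16n) − ln(23n) + O(1/n) = ln(16/23) + O(1/n).
Hence the limit is ln(16/23).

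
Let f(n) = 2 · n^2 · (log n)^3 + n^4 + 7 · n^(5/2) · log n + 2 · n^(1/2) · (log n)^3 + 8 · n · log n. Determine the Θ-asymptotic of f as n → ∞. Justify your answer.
f(n) ∈ Θ(n^4)

Compare the terms by growth order. For large n, n^a · (log n)^b dominates n^a' · (log n)^b' iff a > a', or (a = a' and b > b'). Ranking the 5 terms shows the dominant one is n^4. Hence f(n) ∈ Θ(n^4).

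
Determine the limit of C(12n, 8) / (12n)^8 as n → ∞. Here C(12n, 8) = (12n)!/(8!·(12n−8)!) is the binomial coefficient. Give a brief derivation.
lim = 1/8! = 1/40320

With N = 12n → ∞: C(N, 8) / N^8 = [N(N−1)…(N−7)] / (8! · N^8) = (1/8!) · 1 · (1 − 1/(12n)) · … · (1 − 7/(12n)). Each factor → 1 as N → ∞, so the limit is 1/8! = 1/40320.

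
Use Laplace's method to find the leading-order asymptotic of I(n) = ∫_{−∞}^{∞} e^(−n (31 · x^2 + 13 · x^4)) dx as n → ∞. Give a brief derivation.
I(n) ~ sqrt(π/(31n))

φ(x) = 31 · x^2 + 13 · x^4 has its unique global minimum at x* = 0 (since φ'(x) = 62x + 52x^3 = 0 only at x = 0 for real x with both coefficients positive, and φ → ∞ as |x| → ∞). At x* = 0, φ(0) = 0 and φ''(0) = 62. Laplace's method then gives
  I(n) ~ sqrt(2π / (n · φ''(0))) · e^(−n φ(0)) = sqrt(2π / (62n)) = sqrt(π/(31n)).
The 13 · x^4 term contributes only at subleading order (an O(1/n) relative correction).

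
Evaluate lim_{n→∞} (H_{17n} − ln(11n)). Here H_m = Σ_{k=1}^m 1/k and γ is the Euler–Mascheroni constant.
lim = ln(17/11) + γ

By Euler-Maclaurin, H_m = ln m + γ + O(1/m). So
  H_{17n} − ln(11n) = ln(17n) + γ − ln(11n) + O(1/n)
                       = ln(17/11) + γ + O(1/n).
Hence the limit is ln(17/11) + γ.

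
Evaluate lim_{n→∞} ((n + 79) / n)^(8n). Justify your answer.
lim = e^632

Rewrite as (1 + 79/n)^(8n). By the standard limit (1 + x/n)^n → e^x, we have (1 + 79/n)^n → e^79, and raising to the 8th power gives e^632.
More precisely, ln[(1 + 79/n)^(8n)] = 8n · ln(1 + 79/n) = 8n · (79/n + O(1/n^2)) = 632 + O(1/n) → 632.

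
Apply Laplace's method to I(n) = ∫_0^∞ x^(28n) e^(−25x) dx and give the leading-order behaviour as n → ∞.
I(n) ~ (sqrt(2π·28n) / 25) · (28n/(25e))^(28n)

Write the integrand as exp(28n ln x − 25x) and set f(x) = 28n ln x − 25x. Then f'(x) = 28n/x − 25 = 0 at x* = 28n/25, and f''(x*) = −28n/x*^2 = −25^2/(28n). Laplace's method (interior maximum) gives
  I(n) ~ e^(f(x*)) · sqrt(2π / |f''(x*)|)
        = exp(28n ln(28n/25) − 28n) · sqrt(2π · 28n / 25^2)
        = (28n/25)^(28n) e^(−28n) · sqrt(2π·28n) / 25
        = (sqrt(2π·28n) / 25) · (28n/(25e))^(28n).
This matches Γ(28n+1)/25^(28n+1) with Stirling applied to Γ.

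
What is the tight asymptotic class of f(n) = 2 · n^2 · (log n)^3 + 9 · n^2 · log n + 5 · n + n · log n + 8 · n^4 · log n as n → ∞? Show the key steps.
f(n) ∈ Θ(n^4 · log n)

Compare the terms by growth order. For large n, n^a · (log n)^b dominates n^a' · (log n)^b' iff a > a', or (a = a' and b > b'). Ranking the 5 terms shows the dominant one is 8 · n^4 · log n. Hence f(n) ∈ Θ(n^4 · log n).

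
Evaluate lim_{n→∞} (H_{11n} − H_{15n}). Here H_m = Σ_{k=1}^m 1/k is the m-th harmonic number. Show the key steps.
lim = ln(11/15)

Euler-Maclaurin gives H_m = ln m + γ + 1/(2m) + O(1/m^2). The γ and O(1/m) terms cancel in the difference:
  H_{11n} − H_{15n} = ln(11n) − ln(15n) + O(1/n) = ln(11/15) + O(1/n).
Hence the limit is ln(11/15).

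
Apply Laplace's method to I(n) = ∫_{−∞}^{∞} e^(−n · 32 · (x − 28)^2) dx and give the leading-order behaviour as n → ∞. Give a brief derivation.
I(n) = sqrt(π/(32n))

Here φ(x) = 32 · (x − 28)^2 has its unique minimum at x* = 28 with φ(x*) = 0 and φ''(x*) = 64. Laplace's method gives
  I(n) ~ e^(−n φ(x*)) · sqrt(2π / (n · φ''(x*))) = sqrt(2π / (64n)) = sqrt(π/(32n)).
This is exact: substituting u = (x − 28)·sqrt(32n) gives I(n) = (1/sqrt(32n)) ∫_{−∞}^{∞} e^(−u^2) du = sqrt(π/(32n)).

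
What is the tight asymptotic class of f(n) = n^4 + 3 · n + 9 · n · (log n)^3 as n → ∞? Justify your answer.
f(n) ∈ Θ(n^4)

Compare the terms by growth order. For large n, n^a · (log n)^b dominates n^a' · (log n)^b' iff a > a', or (a = a' and b > b'). Ranking the 3 terms shows the dominant one is n^4. Hence f(n) ∈ Θ(n^4).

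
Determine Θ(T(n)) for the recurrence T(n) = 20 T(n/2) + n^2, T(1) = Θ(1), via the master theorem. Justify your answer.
T(n) = Θ(n^(log_2 20))

Master theorem: compare f(n) = n^2 to n^(log_2 20) where log_2 20 ≈ 4.322. Since 2 < log_2 20, we have f(n) = O(n^(log_2 20 − ε)) for some ε > 0 — Case 1. Hence T(n) = Θ(n^(log_2 20)).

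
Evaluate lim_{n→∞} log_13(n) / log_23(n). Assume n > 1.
lim = ln(23) / ln(13) = log_13(23)

Change of base: log_13(n) = ln n / ln 13 and log_23(n) = ln n / ln 23. The ratio is (ln n / ln 13) · (ln 23 / ln n) = ln 23 / ln 13, a constant independent of n. So the limit is ln 23 / ln 13 = log_13(23).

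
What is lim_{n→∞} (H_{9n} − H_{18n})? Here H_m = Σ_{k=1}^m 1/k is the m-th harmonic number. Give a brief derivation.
lim = ln(9/18) = −ln 2

Euler-Maclaurin gives H_m = ln m + γ + 1/(2m) + O(1/m^2). The γ and O(1/m) terms cancel in the difference:
  H_{9n} − H_{18n} = ln(9n) − ln(18n) + O(1/n) = ln(9/18) + O(1/n).
Hence the limit is ln(9/18) = −ln 2.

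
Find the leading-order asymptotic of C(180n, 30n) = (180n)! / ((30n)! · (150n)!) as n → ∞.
C(180n, 30n) ~ (46656/3125)^(30n) · sqrt(3/(5π·30n))

Write N = 30n. Apply Stirling to each factorial:
  (6N)! ~ sqrt(2π·6N) · (6N/e)^(6N),
  N! ~ sqrt(2π N) · (N/e)^N,
  (5N)! ~ sqrt(2π·5N) · (5N/e)^(5N).
The exponential factors combine to (6N)^(6N) / (N^N · (5N)^(5N)) = 6^(6N)/5^(5N) = (6^6/5^5)^N = (46656/3125)^N.
The square-root prefactors combine to sqrt(2π·6N) / (sqrt(2π N)·sqrt(2π·5N)) = sqrt(6 / (2π·5·N)) = sqrt(3/(5π·30n)).
Substituting N = 30n: C(180n, 30n) ~ (46656/3125)^(30n) · sqrt(3/(5π·30n)).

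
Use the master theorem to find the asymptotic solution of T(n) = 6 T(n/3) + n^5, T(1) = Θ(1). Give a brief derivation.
T(n) = Θ(n^5)

log_3 6 ≈ 1.631. f(n) = n^5 dominates n^(log_3 6) since 5 > 1.631, and the regularity condition a·f(n/b) = 6·(n/3)^5 = (6/243)·n^5 ≤ c·f(n) holds with c = 6/243 ≈ 0.0247 < 1. So this is Case 3: T(n) = Θ(f(n)) = Θ(n^5).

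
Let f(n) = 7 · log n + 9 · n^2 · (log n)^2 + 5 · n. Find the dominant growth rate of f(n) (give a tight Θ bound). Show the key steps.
f(n) ∈ Θ(n^2 · (log n)^2)

Compare the terms by growth order. For large n, n^a · (log n)^b dominates n^a' · (log n)^b' iff a > a', or (a = a' and b > b'). Ranking the 3 terms shows the dominant one is 9 · n^2 · (log n)^2. Hence f(n) ∈ Θ(n^2 · (log n)^2).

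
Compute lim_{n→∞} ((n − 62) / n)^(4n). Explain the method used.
lim = e^(−248)

Rewrite as (1 − 62/n)^(4n). By the standard limit (1 + x/n)^n → e^x, we have (1 − 62/n)^n → e^(−62), and raising to the 4th power gives e^(−248).
More precisely, ln[(1 − 62/n)^(4n)] = 4n · ln(1 − 62/n) = 4n · (-62/n + O(1/n^2)) = -248 + O(1/n) → -248.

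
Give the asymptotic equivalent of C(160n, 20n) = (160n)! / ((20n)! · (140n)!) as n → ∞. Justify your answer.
C(160n, 20n) ~ (16777216/823543)^(20n) · sqrt(4/(7π·20n))

Write N = 20n. Apply Stirling to each factorial:
  (8N)! ~ sqrt(2π·8N) · (8N/e)^(8N),
  N! ~ sqrt(2π N) · (N/e)^N,
  (7N)! ~ sqrt(2π·7N) · (7N/e)^(7N).
The exponential factors combine to (8N)^(8N) / (N^N · (7N)^(7N)) = 8^(8N)/7^(7N) = (8^8/7^7)^N = (16777216/823543)^N.
The square-root prefactors combine to sqrt(2π·8N) / (sqrt(2π N)·sqrt(2π·7N)) = sqrt(8 / (2π·7·N)) = sqrt(4/(7π·20n)).
Substituting N = 20n: C(160n, 20n) ~ (16777216/823543)^(20n) · sqrt(4/(7π·20n)).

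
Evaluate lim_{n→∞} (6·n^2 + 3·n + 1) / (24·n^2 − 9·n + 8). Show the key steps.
lim = 6/24 = 1/4

For large n the leading n^2 terms dominate both numerator and denominator. Dividing top and bottom by n^2, every other term tends to 0, leaving 6/24 = 1/4.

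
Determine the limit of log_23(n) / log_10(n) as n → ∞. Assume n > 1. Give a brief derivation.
lim = ln(10) / ln(23) = log_23(10)

Change of base: log_23(n) = ln n / ln 23 and log_10(n) = ln n / ln 10. The ratio is (ln n / ln 23) · (ln 10 / ln n) = ln 10 / ln 23, a constant independent of n. So the limit is ln 10 / ln 23 = log_23(10).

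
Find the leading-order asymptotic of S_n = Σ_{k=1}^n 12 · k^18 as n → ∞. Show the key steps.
S_n ~ 12 · n^19 / 19

By integral comparison (Euler-Maclaurin), Σ_{k=1}^n 12 · k^18 = 12 · ∫_0^n x^18 dx + O(n^18) = 12 · n^19/19 + O(n^18). (Equivalently, Faulhaber's formula gives the same leading term.)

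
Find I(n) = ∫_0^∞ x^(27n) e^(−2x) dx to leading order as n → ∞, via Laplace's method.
I(n) ~ (sqrt(2π·27n) / 2) · (27n/(2e))^(27n)

Write the integrand as exp(27n ln x − 2x) and set f(x) = 27n ln x − 2x. Then f'(x) = 27n/x − 2 = 0 at x* = 27n/2, and f''(x*) = −27n/x*^2 = −2^2/(27n). Laplace's method (interior maximum) gives
  I(n) ~ e^(f(x*)) · sqrt(2π / |f''(x*)|)
        = exp(27n ln(27n/2) − 27n) · sqrt(2π · 27n / 2^2)
        = (27n/2)^(27n) e^(−27n) · sqrt(2π·27n) / 2
        = (sqrt(2π·27n) / 2) · (27n/(2e))^(27n).
This matches Γ(27n+1)/2^(27n+1) with Stirling applied to Γ.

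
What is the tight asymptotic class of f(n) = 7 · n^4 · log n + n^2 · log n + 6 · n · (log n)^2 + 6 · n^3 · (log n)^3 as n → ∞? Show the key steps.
f(n) ∈ Θ(n^4 · log n)

Compare the terms by growth order. For large n, n^a · (log n)^b dominates n^a' · (log n)^b' iff a > a', or (a = a' and b > b'). Ranking the 4 terms shows the dominant one is 7 · n^4 · log n. Hence f(n) ∈ Θ(n^4 · log n).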